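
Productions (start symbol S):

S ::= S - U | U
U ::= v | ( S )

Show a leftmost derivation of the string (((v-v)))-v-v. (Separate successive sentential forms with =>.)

S=>S-U=>S-U-U=>U-U-U=>(S)-U-U=>(U)-U-U=>((S))-U-U=>((U))-U-U=>(((S)))-U-U=>(((S-U)))-U-U=>(((U-U)))-U-U=>(((v-U)))-U-U=>(((v-v)))-U-U=>(((v-v)))-v-U=>(((v-v)))-v-v

S => S-U   [S ::= S - U]
S-U => S-U-U   [S ::= S - U]
S-U-U => U-U-U   [S ::= U]
U-U-U => (S)-U-U   [U ::= ( S )]
(S)-U-U => (U)-U-U   [S ::= U]
(U)-U-U => ((S))-U-U   [U ::= ( S )]
((S))-U-U => ((U))-U-U   [S ::= U]
((U))-U-U => (((S)))-U-U   [U ::= ( S )]
(((S)))-U-U => (((S-U)))-U-U   [S ::= S - U]
(((S-U)))-U-U => (((U-U)))-U-U   [S ::= U]
(((U-U)))-U-U => (((v-U)))-U-U   [U ::= v]
(((v-U)))-U-U => (((v-v)))-U-U   [U ::= v]
(((v-v)))-U-U => (((v-v)))-v-U   [U ::= v]
(((v-v)))-v-U => (((v-v)))-v-v   [U ::= v]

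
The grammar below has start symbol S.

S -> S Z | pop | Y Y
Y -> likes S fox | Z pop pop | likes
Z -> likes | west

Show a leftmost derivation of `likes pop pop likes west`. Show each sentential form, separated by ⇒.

S ⇒ S Z ⇒ Y Y Z ⇒ Z pop pop Y Z ⇒ likes pop pop Y Z ⇒ likes pop pop likes Z ⇒ likes pop pop likes west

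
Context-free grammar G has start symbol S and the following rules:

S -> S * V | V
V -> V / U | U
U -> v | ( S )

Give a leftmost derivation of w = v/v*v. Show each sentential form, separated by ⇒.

S ⇒ S*V ⇒ V*V ⇒ V/U*V ⇒ U/U*V ⇒ v/U*V ⇒ v/v*V ⇒ v/v*U ⇒ v/v*v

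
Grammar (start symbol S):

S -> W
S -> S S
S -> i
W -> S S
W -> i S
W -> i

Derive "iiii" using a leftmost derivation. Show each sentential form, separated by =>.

S => W => SS => WS => iSS => iWS => iSSS => iiSS => iiiS => iiii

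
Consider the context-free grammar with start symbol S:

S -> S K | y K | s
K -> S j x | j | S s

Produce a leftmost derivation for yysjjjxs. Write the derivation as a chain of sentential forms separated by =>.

S => yK => ySs => yyKs => yySjxs => yySKjxs => yySKKjxs => yysKKjxs => yysjKjxs => yysjjjxs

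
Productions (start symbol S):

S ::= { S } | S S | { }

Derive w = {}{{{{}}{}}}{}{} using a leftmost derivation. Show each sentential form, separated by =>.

S => SS => {}S => {}SS => {}SSS => {}{S}SS => {}{{S}}SS => {}{{SS}}SS => {}{{{S}S}}SS => {}{{{{}}S}}SS => {}{{{{}}{}}}SS => {}{{{{}}{}}}{}S => {}{{{{}}{}}}{}{}

S => SS   [S ::= S S]
SS => {}S   [S ::= { }]
{}S => {}SS   [S ::= S S]
{}SS => {}SSS   [S ::= S S]
{}SSS => {}{S}SS   [S ::= { S }]
{}{S}SS => {}{{S}}SS   [S ::= { S }]
{}{{S}}SS => {}{{SS}}SS   [S ::= S S]
{}{{SS}}SS => {}{{{S}S}}SS   [S ::= { S }]
{}{{{S}S}}SS => {}{{{{}}S}}SS   [S ::= { }]
{}{{{{}}S}}SS => {}{{{{}}{}}}SS   [S ::= { }]
{}{{{{}}{}}}SS => {}{{{{}}{}}}{}S   [S ::= { }]
{}{{{{}}{}}}{}S => {}{{{{}}{}}}{}{}   [S ::= { }]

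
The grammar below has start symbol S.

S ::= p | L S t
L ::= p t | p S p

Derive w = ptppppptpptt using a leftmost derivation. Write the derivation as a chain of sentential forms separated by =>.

S => LSt => ptSt => ptLStt => ptpSpStt => ptpLStpStt => ptppSpStpStt => ptppppStpStt => ptppppptpStt => ptppppptpptt

S => LSt   [S ::= L S t]
LSt => ptSt   [L ::= p t]
ptSt => ptLStt   [S ::= L S t]
ptLStt => ptpSpStt   [L ::= p S p]
ptpSpStt => ptpLStpStt   [S ::= L S t]
ptpLStpStt => ptppSpStpStt   [L ::= p S p]
ptppSpStpStt => ptppppStpStt   [S ::= p]
ptppppStpStt => ptppppptpStt   [S ::= p]
ptppppptpStt => ptppppptpptt   [S ::= p]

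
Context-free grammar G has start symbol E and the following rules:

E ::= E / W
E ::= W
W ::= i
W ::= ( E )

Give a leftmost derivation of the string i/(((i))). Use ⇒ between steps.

E ⇒ E/W   [E ::= E / W]
E/W ⇒ W/W   [E ::= W]
W/W ⇒ i/W   [W ::= i]
i/W ⇒ i/(E)   [W ::= ( E )]
i/(E) ⇒ i/(W)   [E ::= W]
i/(W) ⇒ i/((E))   [W ::= ( E )]
i/((E)) ⇒ i/((W))   [E ::= W]
i/((W)) ⇒ i/(((E)))   [W ::= ( E )]
i/(((E))) ⇒ i/(((W)))   [E ::= W]
i/(((W))) ⇒ i/(((i)))   [W ::= i]

E ⇒ E/W ⇒ W/W ⇒ i/W ⇒ i/(E) ⇒ i/(W) ⇒ i/((E)) ⇒ i/((W)) ⇒ i/(((E))) ⇒ i/(((W))) ⇒ i/(((i)))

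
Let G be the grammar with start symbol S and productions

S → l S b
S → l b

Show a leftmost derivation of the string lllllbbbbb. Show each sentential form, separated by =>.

S => lSb => llSbb => lllSbbb => llllSbbbb => lllllbbbbb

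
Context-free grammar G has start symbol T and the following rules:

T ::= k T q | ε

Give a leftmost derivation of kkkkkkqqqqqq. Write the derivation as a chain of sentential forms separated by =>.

T => kTq => kkTqq => kkkTqqq => kkkkTqqqq => kkkkkTqqqqq => kkkkkkTqqqqqq => kkkkkkqqqqqq

T => kTq   [T ::= k T q]
kTq => kkTqq   [T ::= k T q]
kkTqq => kkkTqqq   [T ::= k T q]
kkkTqqq => kkkkTqqqq   [T ::= k T q]
kkkkTqqqq => kkkkkTqqqqq   [T ::= k T q]
kkkkkTqqqqq => kkkkkkTqqqqqq   [T ::= k T q]
kkkkkkTqqqqqq => kkkkkkqqqqqq   [T ::= ε]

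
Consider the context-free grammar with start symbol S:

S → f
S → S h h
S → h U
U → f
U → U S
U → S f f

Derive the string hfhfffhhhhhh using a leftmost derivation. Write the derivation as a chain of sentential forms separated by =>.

S => Shh   [S → S h h]
Shh => Shhhh   [S → S h h]
Shhhh => Shhhhhh   [S → S h h]
Shhhhhh => hUhhhhhh   [S → h U]
hUhhhhhh => hUShhhhhh   [U → U S]
hUShhhhhh => hfShhhhhh   [U → f]
hfShhhhhh => hfhUhhhhhh   [S → h U]
hfhUhhhhhh => hfhSffhhhhhh   [U → S f f]
hfhSffhhhhhh => hfhfffhhhhhh   [S → f]

S => Shh => Shhhh => Shhhhhh => hUhhhhhh => hUShhhhhh => hfShhhhhh => hfhUhhhhhh => hfhSffhhhhhh => hfhfffhhhhhh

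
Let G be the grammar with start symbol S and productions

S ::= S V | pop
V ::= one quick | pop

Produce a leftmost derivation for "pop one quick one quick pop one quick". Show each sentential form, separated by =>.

S => S V   [S ::= S V]
S V => S V V   [S ::= S V]
S V V => S V V V   [S ::= S V]
S V V V => S V V V V   [S ::= S V]
S V V V V => pop V V V V   [S ::= pop]
pop V V V V => pop one quick V V V   [V ::= one quick]
pop one quick V V V => pop one quick one quick V V   [V ::= one quick]
pop one quick one quick V V => pop one quick one quick pop V   [V ::= pop]
pop one quick one quick pop V => pop one quick one quick pop one quick   [V ::= one quick]

S => S V => S V V => S V V V => S V V V V => pop V V V V => pop one quick V V V => pop one quick one quick V V => pop one quick one quick pop V => pop one quick one quick pop one quick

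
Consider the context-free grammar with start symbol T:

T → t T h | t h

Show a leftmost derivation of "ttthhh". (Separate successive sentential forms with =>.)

T => tTh   [T → t T h]
tTh => ttThh   [T → t T h]
ttThh => ttthhh   [T → t h]

T => tTh => ttThh => ttthhh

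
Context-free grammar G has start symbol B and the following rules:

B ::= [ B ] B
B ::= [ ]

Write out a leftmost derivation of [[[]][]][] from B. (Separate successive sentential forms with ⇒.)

B ⇒ [B]B ⇒ [[B]B]B ⇒ [[[]]B]B ⇒ [[[]][]]B ⇒ [[[]][]][]

B ⇒ [B]B   [B ::= [ B ] B]
[B]B ⇒ [[B]B]B   [B ::= [ B ] B]
[[B]B]B ⇒ [[[]]B]B   [B ::= [ ]]
[[[]]B]B ⇒ [[[]][]]B   [B ::= [ ]]
[[[]][]]B ⇒ [[[]][]][]   [B ::= [ ]]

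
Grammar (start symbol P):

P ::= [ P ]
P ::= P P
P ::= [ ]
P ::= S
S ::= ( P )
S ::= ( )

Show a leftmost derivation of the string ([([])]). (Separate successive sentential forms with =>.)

P => S => (P) => ([P]) => ([S]) => ([(P)]) => ([([])])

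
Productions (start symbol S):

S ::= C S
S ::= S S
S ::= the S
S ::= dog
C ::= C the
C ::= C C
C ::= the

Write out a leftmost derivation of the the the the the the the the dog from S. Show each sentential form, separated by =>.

S => the S => the C S => the C C S => the C the C S => the C C the C S => the C C C the C S => the C C C C the C S => the the C C C the C S => the the C the C C the C S => the the the the C C the C S => the the the the the C the C S => the the the the the the the C S => the the the the the the the the S => the the the the the the the the dog

S => the S   [S ::= the S]
the S => the C S   [S ::= C S]
the C S => the C C S   [C ::= C C]
the C C S => the C the C S   [C ::= C the]
the C the C S => the C C the C S   [C ::= C C]
the C C the C S => the C C C the C S   [C ::= C C]
the C C C the C S => the C C C C the C S   [C ::= C C]
the C C C C the C S => the the C C C the C S   [C ::= the]
the the C C C the C S => the the C the C C the C S   [C ::= C the]
the the C the C C the C S => the the the the C C the C S   [C ::= the]
the the the the C C the C S => the the the the the C the C S   [C ::= the]
the the the the the C the C S => the the the the the the the C S   [C ::= the]
the the the the the the the C S => the the the the the the the the S   [C ::= the]
the the the the the the the the S => the the the the the the the the dog   [S ::= dog]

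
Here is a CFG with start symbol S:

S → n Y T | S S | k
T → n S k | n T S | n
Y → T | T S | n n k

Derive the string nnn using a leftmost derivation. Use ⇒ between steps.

S ⇒ nYT ⇒ nTT ⇒ nnT ⇒ nnn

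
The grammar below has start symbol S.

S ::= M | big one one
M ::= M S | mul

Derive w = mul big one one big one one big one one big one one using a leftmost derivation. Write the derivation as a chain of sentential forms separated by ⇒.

S ⇒ M   [S ::= M]
M ⇒ M S   [M ::= M S]
M S ⇒ M S S   [M ::= M S]
M S S ⇒ M S S S   [M ::= M S]
M S S S ⇒ M S S S S   [M ::= M S]
M S S S S ⇒ mul S S S S   [M ::= mul]
mul S S S S ⇒ mul big one one S S S   [S ::= big one one]
mul big one one S S S ⇒ mul big one one big one one S S   [S ::= big one one]
mul big one one big one one S S ⇒ mul big one one big one one big one one S   [S ::= big one one]
mul big one one big one one big one one S ⇒ mul big one one big one one big one one big one one   [S ::= big one one]

S ⇒ M ⇒ M S ⇒ M S S ⇒ M S S S ⇒ M S S S S ⇒ mul S S S S ⇒ mul big one one S S S ⇒ mul big one one big one one S S ⇒ mul big one one big one one big one one S ⇒ mul big one one big one one big one one big one one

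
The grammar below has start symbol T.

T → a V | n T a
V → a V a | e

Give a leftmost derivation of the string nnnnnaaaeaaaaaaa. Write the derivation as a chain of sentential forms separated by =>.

T=>nTa=>nnTaa=>nnnTaaa=>nnnnTaaaa=>nnnnnTaaaaa=>nnnnnaVaaaaa=>nnnnnaaVaaaaaa=>nnnnnaaaVaaaaaaa=>nnnnnaaaeaaaaaaa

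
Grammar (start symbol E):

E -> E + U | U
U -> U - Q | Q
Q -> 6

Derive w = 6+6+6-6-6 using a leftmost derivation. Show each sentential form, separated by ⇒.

E ⇒ E+U ⇒ E+U+U ⇒ U+U+U ⇒ Q+U+U ⇒ 6+U+U ⇒ 6+Q+U ⇒ 6+6+U ⇒ 6+6+U-Q ⇒ 6+6+U-Q-Q ⇒ 6+6+Q-Q-Q ⇒ 6+6+6-Q-Q ⇒ 6+6+6-6-Q ⇒ 6+6+6-6-6

E ⇒ E+U   [E -> E + U]
E+U ⇒ E+U+U   [E -> E + U]
E+U+U ⇒ U+U+U   [E -> U]
U+U+U ⇒ Q+U+U   [U -> Q]
Q+U+U ⇒ 6+U+U   [Q -> 6]
6+U+U ⇒ 6+Q+U   [U -> Q]
6+Q+U ⇒ 6+6+U   [Q -> 6]
6+6+U ⇒ 6+6+U-Q   [U -> U - Q]
6+6+U-Q ⇒ 6+6+U-Q-Q   [U -> U - Q]
6+6+U-Q-Q ⇒ 6+6+Q-Q-Q   [U -> Q]
6+6+Q-Q-Q ⇒ 6+6+6-Q-Q   [Q -> 6]
6+6+6-Q-Q ⇒ 6+6+6-6-Q   [Q -> 6]
6+6+6-6-Q ⇒ 6+6+6-6-6   [Q -> 6]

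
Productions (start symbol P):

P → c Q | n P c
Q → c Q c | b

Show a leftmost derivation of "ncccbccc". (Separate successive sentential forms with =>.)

P => nPc => ncQc => nccQcc => ncccQccc => ncccbccc

P => nPc   [P → n P c]
nPc => ncQc   [P → c Q]
ncQc => nccQcc   [Q → c Q c]
nccQcc => ncccQccc   [Q → c Q c]
ncccQccc => ncccbccc   [Q → b]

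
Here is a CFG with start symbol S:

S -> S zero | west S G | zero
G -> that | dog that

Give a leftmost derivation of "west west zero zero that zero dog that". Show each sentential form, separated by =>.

S => west S G   [S -> west S G]
west S G => west S zero G   [S -> S zero]
west S zero G => west west S G zero G   [S -> west S G]
west west S G zero G => west west S zero G zero G   [S -> S zero]
west west S zero G zero G => west west zero zero G zero G   [S -> zero]
west west zero zero G zero G => west west zero zero that zero G   [G -> that]
west west zero zero that zero G => west west zero zero that zero dog that   [G -> dog that]

S => west S G => west S zero G => west west S G zero G => west west S zero G zero G => west west zero zero G zero G => west west zero zero that zero G => west west zero zero that zero dog that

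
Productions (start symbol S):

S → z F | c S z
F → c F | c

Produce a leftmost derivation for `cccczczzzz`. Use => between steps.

S=>cSz=>ccSzz=>cccSzzz=>ccccSzzzz=>cccczFzzzz=>cccczczzzz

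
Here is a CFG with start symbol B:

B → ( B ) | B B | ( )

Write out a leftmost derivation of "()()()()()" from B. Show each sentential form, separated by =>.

B => BB   [B → B B]
BB => BBB   [B → B B]
BBB => BBBB   [B → B B]
BBBB => BBBBB   [B → B B]
BBBBB => ()BBBB   [B → ( )]
()BBBB => ()()BBB   [B → ( )]
()()BBB => ()()()BB   [B → ( )]
()()()BB => ()()()()B   [B → ( )]
()()()()B => ()()()()()   [B → ( )]

B=>BB=>BBB=>BBBB=>BBBBB=>()BBBB=>()()BBB=>()()()BB=>()()()()B=>()()()()()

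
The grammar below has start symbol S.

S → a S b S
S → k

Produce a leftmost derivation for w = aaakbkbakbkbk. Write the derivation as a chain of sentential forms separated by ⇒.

S⇒aSbS⇒aaSbSbS⇒aaaSbSbSbS⇒aaakbSbSbS⇒aaakbkbSbS⇒aaakbkbaSbSbS⇒aaakbkbakbSbS⇒aaakbkbakbkbS⇒aaakbkbakbkbk

S ⇒ aSbS   [S → a S b S]
aSbS ⇒ aaSbSbS   [S → a S b S]
aaSbSbS ⇒ aaaSbSbSbS   [S → a S b S]
aaaSbSbSbS ⇒ aaakbSbSbS   [S → k]
aaakbSbSbS ⇒ aaakbkbSbS   [S → k]
aaakbkbSbS ⇒ aaakbkbaSbSbS   [S → a S b S]
aaakbkbaSbSbS ⇒ aaakbkbakbSbS   [S → k]
aaakbkbakbSbS ⇒ aaakbkbakbkbS   [S → k]
aaakbkbakbkbS ⇒ aaakbkbakbkbk   [S → k]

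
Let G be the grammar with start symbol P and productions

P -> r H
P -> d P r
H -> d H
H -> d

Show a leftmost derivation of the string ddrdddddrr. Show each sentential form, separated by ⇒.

P⇒dPr⇒ddPrr⇒ddrHrr⇒ddrdHrr⇒ddrddHrr⇒ddrdddHrr⇒ddrddddHrr⇒ddrdddddrr

P ⇒ dPr   [P -> d P r]
dPr ⇒ ddPrr   [P -> d P r]
ddPrr ⇒ ddrHrr   [P -> r H]
ddrHrr ⇒ ddrdHrr   [H -> d H]
ddrdHrr ⇒ ddrddHrr   [H -> d H]
ddrddHrr ⇒ ddrdddHrr   [H -> d H]
ddrdddHrr ⇒ ddrddddHrr   [H -> d H]
ddrddddHrr ⇒ ddrdddddrr   [H -> d]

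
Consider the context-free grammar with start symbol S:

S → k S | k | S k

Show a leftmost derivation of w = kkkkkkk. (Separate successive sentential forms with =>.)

S => kS   [S → k S]
kS => kkS   [S → k S]
kkS => kkSk   [S → S k]
kkSk => kkkSk   [S → k S]
kkkSk => kkkSkk   [S → S k]
kkkSkk => kkkkSkk   [S → k S]
kkkkSkk => kkkkkkk   [S → k]

S => kS => kkS => kkSk => kkkSk => kkkSkk => kkkkSkk => kkkkkkk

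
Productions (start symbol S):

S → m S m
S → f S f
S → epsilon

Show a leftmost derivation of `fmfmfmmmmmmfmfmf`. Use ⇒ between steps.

S⇒fSf⇒fmSmf⇒fmfSfmf⇒fmfmSmfmf⇒fmfmfSfmfmf⇒fmfmfmSmfmfmf⇒fmfmfmmSmmfmfmf⇒fmfmfmmmSmmmfmfmf⇒fmfmfmmmmmmfmfmf

S ⇒ fSf   [S → f S f]
fSf ⇒ fmSmf   [S → m S m]
fmSmf ⇒ fmfSfmf   [S → f S f]
fmfSfmf ⇒ fmfmSmfmf   [S → m S m]
fmfmSmfmf ⇒ fmfmfSfmfmf   [S → f S f]
fmfmfSfmfmf ⇒ fmfmfmSmfmfmf   [S → m S m]
fmfmfmSmfmfmf ⇒ fmfmfmmSmmfmfmf   [S → m S m]
fmfmfmmSmmfmfmf ⇒ fmfmfmmmSmmmfmfmf   [S → m S m]
fmfmfmmmSmmmfmfmf ⇒ fmfmfmmmmmmfmfmf   [S → epsilon]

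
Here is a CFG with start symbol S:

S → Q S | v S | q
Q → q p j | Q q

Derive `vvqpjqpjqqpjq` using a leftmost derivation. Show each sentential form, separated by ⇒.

S ⇒ vS   [S → v S]
vS ⇒ vvS   [S → v S]
vvS ⇒ vvQS   [S → Q S]
vvQS ⇒ vvqpjS   [Q → q p j]
vvqpjS ⇒ vvqpjQS   [S → Q S]
vvqpjQS ⇒ vvqpjQqS   [Q → Q q]
vvqpjQqS ⇒ vvqpjqpjqS   [Q → q p j]
vvqpjqpjqS ⇒ vvqpjqpjqQS   [S → Q S]
vvqpjqpjqQS ⇒ vvqpjqpjqqpjS   [Q → q p j]
vvqpjqpjqqpjS ⇒ vvqpjqpjqqpjq   [S → q]

S⇒vS⇒vvS⇒vvQS⇒vvqpjS⇒vvqpjQS⇒vvqpjQqS⇒vvqpjqpjqS⇒vvqpjqpjqQS⇒vvqpjqpjqqpjS⇒vvqpjqpjqqpjq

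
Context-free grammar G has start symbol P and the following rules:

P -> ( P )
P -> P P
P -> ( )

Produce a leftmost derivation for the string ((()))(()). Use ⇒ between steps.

P⇒PP⇒(P)P⇒((P))P⇒((()))P⇒((()))(P)⇒((()))(())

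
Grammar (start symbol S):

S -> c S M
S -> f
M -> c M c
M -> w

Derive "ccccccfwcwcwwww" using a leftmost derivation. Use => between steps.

S=>cSM=>ccSMM=>cccSMMM=>ccccSMMMM=>cccccSMMMMM=>ccccccSMMMMMM=>ccccccfMMMMMM=>ccccccfwMMMMM=>ccccccfwcMcMMMM=>ccccccfwcwcMMMM=>ccccccfwcwcwMMM=>ccccccfwcwcwwMM=>ccccccfwcwcwwwM=>ccccccfwcwcwwww

S => cSM   [S -> c S M]
cSM => ccSMM   [S -> c S M]
ccSMM => cccSMMM   [S -> c S M]
cccSMMM => ccccSMMMM   [S -> c S M]
ccccSMMMM => cccccSMMMMM   [S -> c S M]
cccccSMMMMM => ccccccSMMMMMM   [S -> c S M]
ccccccSMMMMMM => ccccccfMMMMMM   [S -> f]
ccccccfMMMMMM => ccccccfwMMMMM   [M -> w]
ccccccfwMMMMM => ccccccfwcMcMMMM   [M -> c M c]
ccccccfwcMcMMMM => ccccccfwcwcMMMM   [M -> w]
ccccccfwcwcMMMM => ccccccfwcwcwMMM   [M -> w]
ccccccfwcwcwMMM => ccccccfwcwcwwMM   [M -> w]
ccccccfwcwcwwMM => ccccccfwcwcwwwM   [M -> w]
ccccccfwcwcwwwM => ccccccfwcwcwwww   [M -> w]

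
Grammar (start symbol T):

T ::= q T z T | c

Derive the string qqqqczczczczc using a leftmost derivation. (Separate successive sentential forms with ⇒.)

T ⇒ qTzT   [T ::= q T z T]
qTzT ⇒ qqTzTzT   [T ::= q T z T]
qqTzTzT ⇒ qqqTzTzTzT   [T ::= q T z T]
qqqTzTzTzT ⇒ qqqqTzTzTzTzT   [T ::= q T z T]
qqqqTzTzTzTzT ⇒ qqqqczTzTzTzT   [T ::= c]
qqqqczTzTzTzT ⇒ qqqqczczTzTzT   [T ::= c]
qqqqczczTzTzT ⇒ qqqqczczczTzT   [T ::= c]
qqqqczczczTzT ⇒ qqqqczczczczT   [T ::= c]
qqqqczczczczT ⇒ qqqqczczczczc   [T ::= c]

T ⇒ qTzT ⇒ qqTzTzT ⇒ qqqTzTzTzT ⇒ qqqqTzTzTzTzT ⇒ qqqqczTzTzTzT ⇒ qqqqczczTzTzT ⇒ qqqqczczczTzT ⇒ qqqqczczczczT ⇒ qqqqczczczczc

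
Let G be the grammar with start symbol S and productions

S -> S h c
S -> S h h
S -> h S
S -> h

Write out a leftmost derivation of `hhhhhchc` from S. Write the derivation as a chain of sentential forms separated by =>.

S => hS => hShc => hShchc => hShhhchc => hhhhhchc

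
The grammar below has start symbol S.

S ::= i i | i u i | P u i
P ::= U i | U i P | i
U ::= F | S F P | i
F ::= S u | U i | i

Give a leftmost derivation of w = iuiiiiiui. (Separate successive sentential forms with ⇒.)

S ⇒ Pui ⇒ UiPui ⇒ SFPiPui ⇒ PuiFPiPui ⇒ iuiFPiPui ⇒ iuiiPiPui ⇒ iuiiiiPui ⇒ iuiiiiiui

S ⇒ Pui   [S ::= P u i]
Pui ⇒ UiPui   [P ::= U i P]
UiPui ⇒ SFPiPui   [U ::= S F P]
SFPiPui ⇒ PuiFPiPui   [S ::= P u i]
PuiFPiPui ⇒ iuiFPiPui   [P ::= i]
iuiFPiPui ⇒ iuiiPiPui   [F ::= i]
iuiiPiPui ⇒ iuiiiiPui   [P ::= i]
iuiiiiPui ⇒ iuiiiiiui   [P ::= i]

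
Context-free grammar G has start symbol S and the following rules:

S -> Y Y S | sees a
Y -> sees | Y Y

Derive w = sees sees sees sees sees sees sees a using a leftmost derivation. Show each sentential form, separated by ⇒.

S ⇒ Y Y S ⇒ Y Y Y S ⇒ Y Y Y Y S ⇒ Y Y Y Y Y S ⇒ sees Y Y Y Y S ⇒ sees Y Y Y Y Y S ⇒ sees sees Y Y Y Y S ⇒ sees sees sees Y Y Y S ⇒ sees sees sees sees Y Y S ⇒ sees sees sees sees sees Y S ⇒ sees sees sees sees sees sees S ⇒ sees sees sees sees sees sees sees a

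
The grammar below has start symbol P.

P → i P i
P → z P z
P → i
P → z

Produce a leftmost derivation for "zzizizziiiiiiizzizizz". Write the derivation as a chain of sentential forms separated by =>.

P => zPz => zzPzz => zziPizz => zzizPzizz => zziziPizizz => zzizizPzizizz => zzizizzPzzizizz => zzizizziPizzizizz => zzizizziiPiizzizizz => zzizizziiiPiiizzizizz => zzizizziiiiiiizzizizz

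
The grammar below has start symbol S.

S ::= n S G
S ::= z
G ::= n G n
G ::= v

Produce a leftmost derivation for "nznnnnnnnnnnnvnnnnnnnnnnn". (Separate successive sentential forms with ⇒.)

S⇒nSG⇒nzG⇒nznGn⇒nznnGnn⇒nznnnGnnn⇒nznnnnGnnnn⇒nznnnnnGnnnnn⇒nznnnnnnGnnnnnn⇒nznnnnnnnGnnnnnnn⇒nznnnnnnnnGnnnnnnnn⇒nznnnnnnnnnGnnnnnnnnn⇒nznnnnnnnnnnGnnnnnnnnnn⇒nznnnnnnnnnnnGnnnnnnnnnnn⇒nznnnnnnnnnnnvnnnnnnnnnnn

S ⇒ nSG   [S ::= n S G]
nSG ⇒ nzG   [S ::= z]
nzG ⇒ nznGn   [G ::= n G n]
nznGn ⇒ nznnGnn   [G ::= n G n]
nznnGnn ⇒ nznnnGnnn   [G ::= n G n]
nznnnGnnn ⇒ nznnnnGnnnn   [G ::= n G n]
nznnnnGnnnn ⇒ nznnnnnGnnnnn   [G ::= n G n]
nznnnnnGnnnnn ⇒ nznnnnnnGnnnnnn   [G ::= n G n]
nznnnnnnGnnnnnn ⇒ nznnnnnnnGnnnnnnn   [G ::= n G n]
nznnnnnnnGnnnnnnn ⇒ nznnnnnnnnGnnnnnnnn   [G ::= n G n]
nznnnnnnnnGnnnnnnnn ⇒ nznnnnnnnnnGnnnnnnnnn   [G ::= n G n]
nznnnnnnnnnGnnnnnnnnn ⇒ nznnnnnnnnnnGnnnnnnnnnn   [G ::= n G n]
nznnnnnnnnnnGnnnnnnnnnn ⇒ nznnnnnnnnnnnGnnnnnnnnnnn   [G ::= n G n]
nznnnnnnnnnnnGnnnnnnnnnnn ⇒ nznnnnnnnnnnnvnnnnnnnnnnn   [G ::= v]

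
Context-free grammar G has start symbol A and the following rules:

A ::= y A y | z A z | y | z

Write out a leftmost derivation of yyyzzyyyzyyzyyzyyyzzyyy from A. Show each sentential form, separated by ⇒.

A ⇒ yAy ⇒ yyAyy ⇒ yyyAyyy ⇒ yyyzAzyyy ⇒ yyyzzAzzyyy ⇒ yyyzzyAyzzyyy ⇒ yyyzzyyAyyzzyyy ⇒ yyyzzyyyAyyyzzyyy ⇒ yyyzzyyyzAzyyyzzyyy ⇒ yyyzzyyyzyAyzyyyzzyyy ⇒ yyyzzyyyzyyAyyzyyyzzyyy ⇒ yyyzzyyyzyyzyyzyyyzzyyy

A ⇒ yAy   [A ::= y A y]
yAy ⇒ yyAyy   [A ::= y A y]
yyAyy ⇒ yyyAyyy   [A ::= y A y]
yyyAyyy ⇒ yyyzAzyyy   [A ::= z A z]
yyyzAzyyy ⇒ yyyzzAzzyyy   [A ::= z A z]
yyyzzAzzyyy ⇒ yyyzzyAyzzyyy   [A ::= y A y]
yyyzzyAyzzyyy ⇒ yyyzzyyAyyzzyyy   [A ::= y A y]
yyyzzyyAyyzzyyy ⇒ yyyzzyyyAyyyzzyyy   [A ::= y A y]
yyyzzyyyAyyyzzyyy ⇒ yyyzzyyyzAzyyyzzyyy   [A ::= z A z]
yyyzzyyyzAzyyyzzyyy ⇒ yyyzzyyyzyAyzyyyzzyyy   [A ::= y A y]
yyyzzyyyzyAyzyyyzzyyy ⇒ yyyzzyyyzyyAyyzyyyzzyyy   [A ::= y A y]
yyyzzyyyzyyAyyzyyyzzyyy ⇒ yyyzzyyyzyyzyyzyyyzzyyy   [A ::= z]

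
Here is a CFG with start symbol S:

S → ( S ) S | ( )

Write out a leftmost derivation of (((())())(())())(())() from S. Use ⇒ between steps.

S ⇒ (S)S ⇒ ((S)S)S ⇒ (((S)S)S)S ⇒ (((())S)S)S ⇒ (((())())S)S ⇒ (((())())(S)S)S ⇒ (((())())(())S)S ⇒ (((())())(())())S ⇒ (((())())(())())(S)S ⇒ (((())())(())())(())S ⇒ (((())())(())())(())()

S ⇒ (S)S   [S → ( S ) S]
(S)S ⇒ ((S)S)S   [S → ( S ) S]
((S)S)S ⇒ (((S)S)S)S   [S → ( S ) S]
(((S)S)S)S ⇒ (((())S)S)S   [S → ( )]
(((())S)S)S ⇒ (((())())S)S   [S → ( )]
(((())())S)S ⇒ (((())())(S)S)S   [S → ( S ) S]
(((())())(S)S)S ⇒ (((())())(())S)S   [S → ( )]
(((())())(())S)S ⇒ (((())())(())())S   [S → ( )]
(((())())(())())S ⇒ (((())())(())())(S)S   [S → ( S ) S]
(((())())(())())(S)S ⇒ (((())())(())())(())S   [S → ( )]
(((())())(())())(())S ⇒ (((())())(())())(())()   [S → ( )]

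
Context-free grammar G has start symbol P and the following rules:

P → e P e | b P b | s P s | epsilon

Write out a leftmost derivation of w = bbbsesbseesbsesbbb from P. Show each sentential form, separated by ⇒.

P ⇒ bPb   [P → b P b]
bPb ⇒ bbPbb   [P → b P b]
bbPbb ⇒ bbbPbbb   [P → b P b]
bbbPbbb ⇒ bbbsPsbbb   [P → s P s]
bbbsPsbbb ⇒ bbbsePesbbb   [P → e P e]
bbbsePesbbb ⇒ bbbsesPsesbbb   [P → s P s]
bbbsesPsesbbb ⇒ bbbsesbPbsesbbb   [P → b P b]
bbbsesbPbsesbbb ⇒ bbbsesbsPsbsesbbb   [P → s P s]
bbbsesbsPsbsesbbb ⇒ bbbsesbsePesbsesbbb   [P → e P e]
bbbsesbsePesbsesbbb ⇒ bbbsesbseesbsesbbb   [P → epsilon]

P⇒bPb⇒bbPbb⇒bbbPbbb⇒bbbsPsbbb⇒bbbsePesbbb⇒bbbsesPsesbbb⇒bbbsesbPbsesbbb⇒bbbsesbsPsbsesbbb⇒bbbsesbsePesbsesbbb⇒bbbsesbseesbsesbbb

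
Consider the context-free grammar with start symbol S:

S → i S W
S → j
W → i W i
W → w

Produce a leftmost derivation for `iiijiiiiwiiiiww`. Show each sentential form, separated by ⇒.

S ⇒ iSW   [S → i S W]
iSW ⇒ iiSWW   [S → i S W]
iiSWW ⇒ iiiSWWW   [S → i S W]
iiiSWWW ⇒ iiijWWW   [S → j]
iiijWWW ⇒ iiijiWiWW   [W → i W i]
iiijiWiWW ⇒ iiijiiWiiWW   [W → i W i]
iiijiiWiiWW ⇒ iiijiiiWiiiWW   [W → i W i]
iiijiiiWiiiWW ⇒ iiijiiiiWiiiiWW   [W → i W i]
iiijiiiiWiiiiWW ⇒ iiijiiiiwiiiiWW   [W → w]
iiijiiiiwiiiiWW ⇒ iiijiiiiwiiiiwW   [W → w]
iiijiiiiwiiiiwW ⇒ iiijiiiiwiiiiww   [W → w]

S⇒iSW⇒iiSWW⇒iiiSWWW⇒iiijWWW⇒iiijiWiWW⇒iiijiiWiiWW⇒iiijiiiWiiiWW⇒iiijiiiiWiiiiWW⇒iiijiiiiwiiiiWW⇒iiijiiiiwiiiiwW⇒iiijiiiiwiiiiww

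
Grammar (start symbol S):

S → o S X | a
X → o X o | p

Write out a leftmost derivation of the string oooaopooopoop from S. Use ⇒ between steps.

S ⇒ oSX   [S → o S X]
oSX ⇒ ooSXX   [S → o S X]
ooSXX ⇒ oooSXXX   [S → o S X]
oooSXXX ⇒ oooaXXX   [S → a]
oooaXXX ⇒ oooaoXoXX   [X → o X o]
oooaoXoXX ⇒ oooaopoXX   [X → p]
oooaopoXX ⇒ oooaopooXoX   [X → o X o]
oooaopooXoX ⇒ oooaopoooXooX   [X → o X o]
oooaopoooXooX ⇒ oooaopooopooX   [X → p]
oooaopooopooX ⇒ oooaopooopoop   [X → p]

S ⇒ oSX ⇒ ooSXX ⇒ oooSXXX ⇒ oooaXXX ⇒ oooaoXoXX ⇒ oooaopoXX ⇒ oooaopooXoX ⇒ oooaopoooXooX ⇒ oooaopooopooX ⇒ oooaopooopoop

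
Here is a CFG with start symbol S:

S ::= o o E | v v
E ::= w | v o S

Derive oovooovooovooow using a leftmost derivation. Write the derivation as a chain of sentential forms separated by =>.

S => ooE   [S ::= o o E]
ooE => oovoS   [E ::= v o S]
oovoS => oovoooE   [S ::= o o E]
oovoooE => oovooovoS   [E ::= v o S]
oovooovoS => oovooovoooE   [S ::= o o E]
oovooovoooE => oovooovooovoS   [E ::= v o S]
oovooovooovoS => oovooovooovoooE   [S ::= o o E]
oovooovooovoooE => oovooovooovooow   [E ::= w]

S => ooE => oovoS => oovoooE => oovooovoS => oovooovoooE => oovooovooovoS => oovooovooovoooE => oovooovooovooow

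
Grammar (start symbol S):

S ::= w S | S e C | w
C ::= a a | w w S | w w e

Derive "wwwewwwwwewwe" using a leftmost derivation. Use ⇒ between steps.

S ⇒ wS   [S ::= w S]
wS ⇒ wSeC   [S ::= S e C]
wSeC ⇒ wwSeC   [S ::= w S]
wwSeC ⇒ wwweC   [S ::= w]
wwweC ⇒ wwwewwS   [C ::= w w S]
wwwewwS ⇒ wwwewwSeC   [S ::= S e C]
wwwewwSeC ⇒ wwwewwwSeC   [S ::= w S]
wwwewwwSeC ⇒ wwwewwwwSeC   [S ::= w S]
wwwewwwwSeC ⇒ wwwewwwwweC   [S ::= w]
wwwewwwwweC ⇒ wwwewwwwwewwe   [C ::= w w e]

S⇒wS⇒wSeC⇒wwSeC⇒wwweC⇒wwwewwS⇒wwwewwSeC⇒wwwewwwSeC⇒wwwewwwwSeC⇒wwwewwwwweC⇒wwwewwwwwewwe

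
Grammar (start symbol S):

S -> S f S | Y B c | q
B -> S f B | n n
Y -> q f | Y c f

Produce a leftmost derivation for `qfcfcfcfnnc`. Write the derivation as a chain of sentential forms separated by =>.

S => YBc   [S -> Y B c]
YBc => YcfBc   [Y -> Y c f]
YcfBc => YcfcfBc   [Y -> Y c f]
YcfcfBc => YcfcfcfBc   [Y -> Y c f]
YcfcfcfBc => qfcfcfcfBc   [Y -> q f]
qfcfcfcfBc => qfcfcfcfnnc   [B -> n n]

S => YBc => YcfBc => YcfcfBc => YcfcfcfBc => qfcfcfcfBc => qfcfcfcfnnc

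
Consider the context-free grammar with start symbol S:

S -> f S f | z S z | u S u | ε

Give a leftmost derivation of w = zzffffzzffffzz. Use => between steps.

S=>zSz=>zzSzz=>zzfSfzz=>zzffSffzz=>zzfffSfffzz=>zzffffSffffzz=>zzffffzSzffffzz=>zzffffzzffffzz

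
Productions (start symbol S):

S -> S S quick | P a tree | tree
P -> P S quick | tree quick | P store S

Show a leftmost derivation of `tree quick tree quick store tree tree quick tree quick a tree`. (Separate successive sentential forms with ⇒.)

S ⇒ P a tree ⇒ P S quick a tree ⇒ P S quick S quick a tree ⇒ P store S S quick S quick a tree ⇒ P S quick store S S quick S quick a tree ⇒ tree quick S quick store S S quick S quick a tree ⇒ tree quick tree quick store S S quick S quick a tree ⇒ tree quick tree quick store tree S quick S quick a tree ⇒ tree quick tree quick store tree tree quick S quick a tree ⇒ tree quick tree quick store tree tree quick tree quick a tree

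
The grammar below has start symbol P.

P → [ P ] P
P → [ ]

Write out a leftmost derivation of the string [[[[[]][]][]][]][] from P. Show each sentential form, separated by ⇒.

P ⇒ [P]P ⇒ [[P]P]P ⇒ [[[P]P]P]P ⇒ [[[[P]P]P]P]P ⇒ [[[[[]]P]P]P]P ⇒ [[[[[]][]]P]P]P ⇒ [[[[[]][]][]]P]P ⇒ [[[[[]][]][]][]]P ⇒ [[[[[]][]][]][]][]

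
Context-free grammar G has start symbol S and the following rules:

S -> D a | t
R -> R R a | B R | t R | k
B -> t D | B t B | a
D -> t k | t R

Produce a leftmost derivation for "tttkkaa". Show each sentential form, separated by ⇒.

S⇒Da⇒tRa⇒ttRa⇒tttRa⇒tttRRaa⇒tttkRaa⇒tttkkaa

S ⇒ Da   [S -> D a]
Da ⇒ tRa   [D -> t R]
tRa ⇒ ttRa   [R -> t R]
ttRa ⇒ tttRa   [R -> t R]
tttRa ⇒ tttRRaa   [R -> R R a]
tttRRaa ⇒ tttkRaa   [R -> k]
tttkRaa ⇒ tttkkaa   [R -> k]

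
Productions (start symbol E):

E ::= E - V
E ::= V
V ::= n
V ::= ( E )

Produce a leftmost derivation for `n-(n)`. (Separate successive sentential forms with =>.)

E=>E-V=>V-V=>n-V=>n-(E)=>n-(V)=>n-(n)

E => E-V   [E ::= E - V]
E-V => V-V   [E ::= V]
V-V => n-V   [V ::= n]
n-V => n-(E)   [V ::= ( E )]
n-(E) => n-(V)   [E ::= V]
n-(V) => n-(n)   [V ::= n]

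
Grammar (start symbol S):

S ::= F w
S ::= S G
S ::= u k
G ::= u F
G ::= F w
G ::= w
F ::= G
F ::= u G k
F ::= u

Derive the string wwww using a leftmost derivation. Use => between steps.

S => Fw   [S ::= F w]
Fw => Gw   [F ::= G]
Gw => Fww   [G ::= F w]
Fww => Gww   [F ::= G]
Gww => Fwww   [G ::= F w]
Fwww => Gwww   [F ::= G]
Gwww => wwww   [G ::= w]

S=>Fw=>Gw=>Fww=>Gww=>Fwww=>Gwww=>wwww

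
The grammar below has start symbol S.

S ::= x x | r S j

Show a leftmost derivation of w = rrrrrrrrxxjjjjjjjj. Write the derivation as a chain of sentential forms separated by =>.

S=>rSj=>rrSjj=>rrrSjjj=>rrrrSjjjj=>rrrrrSjjjjj=>rrrrrrSjjjjjj=>rrrrrrrSjjjjjjj=>rrrrrrrrSjjjjjjjj=>rrrrrrrrxxjjjjjjjj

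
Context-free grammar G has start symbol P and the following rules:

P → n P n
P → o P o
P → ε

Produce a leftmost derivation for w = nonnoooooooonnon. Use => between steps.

P => nPn   [P → n P n]
nPn => noPon   [P → o P o]
noPon => nonPnon   [P → n P n]
nonPnon => nonnPnnon   [P → n P n]
nonnPnnon => nonnoPonnon   [P → o P o]
nonnoPonnon => nonnooPoonnon   [P → o P o]
nonnooPoonnon => nonnoooPooonnon   [P → o P o]
nonnoooPooonnon => nonnooooPoooonnon   [P → o P o]
nonnooooPoooonnon => nonnoooooooonnon   [P → ε]

P => nPn => noPon => nonPnon => nonnPnnon => nonnoPonnon => nonnooPoonnon => nonnoooPooonnon => nonnooooPoooonnon => nonnoooooooonnon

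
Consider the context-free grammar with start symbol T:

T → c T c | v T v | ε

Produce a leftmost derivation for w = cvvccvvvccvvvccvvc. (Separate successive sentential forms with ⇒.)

T ⇒ cTc ⇒ cvTvc ⇒ cvvTvvc ⇒ cvvcTcvvc ⇒ cvvccTccvvc ⇒ cvvccvTvccvvc ⇒ cvvccvvTvvccvvc ⇒ cvvccvvvTvvvccvvc ⇒ cvvccvvvcTcvvvccvvc ⇒ cvvccvvvccvvvccvvc

T ⇒ cTc   [T → c T c]
cTc ⇒ cvTvc   [T → v T v]
cvTvc ⇒ cvvTvvc   [T → v T v]
cvvTvvc ⇒ cvvcTcvvc   [T → c T c]
cvvcTcvvc ⇒ cvvccTccvvc   [T → c T c]
cvvccTccvvc ⇒ cvvccvTvccvvc   [T → v T v]
cvvccvTvccvvc ⇒ cvvccvvTvvccvvc   [T → v T v]
cvvccvvTvvccvvc ⇒ cvvccvvvTvvvccvvc   [T → v T v]
cvvccvvvTvvvccvvc ⇒ cvvccvvvcTcvvvccvvc   [T → c T c]
cvvccvvvcTcvvvccvvc ⇒ cvvccvvvccvvvccvvc   [T → ε]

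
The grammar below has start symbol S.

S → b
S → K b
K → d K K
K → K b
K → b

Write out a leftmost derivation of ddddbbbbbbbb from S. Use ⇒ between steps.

S ⇒ Kb ⇒ Kbb ⇒ dKKbb ⇒ ddKKKbb ⇒ dddKKKKbb ⇒ ddddKKKKKbb ⇒ ddddbKKKKbb ⇒ ddddbbKKKbb ⇒ ddddbbKbKKbb ⇒ ddddbbbbKKbb ⇒ ddddbbbbbKbb ⇒ ddddbbbbbbbb

S ⇒ Kb   [S → K b]
Kb ⇒ Kbb   [K → K b]
Kbb ⇒ dKKbb   [K → d K K]
dKKbb ⇒ ddKKKbb   [K → d K K]
ddKKKbb ⇒ dddKKKKbb   [K → d K K]
dddKKKKbb ⇒ ddddKKKKKbb   [K → d K K]
ddddKKKKKbb ⇒ ddddbKKKKbb   [K → b]
ddddbKKKKbb ⇒ ddddbbKKKbb   [K → b]
ddddbbKKKbb ⇒ ddddbbKbKKbb   [K → K b]
ddddbbKbKKbb ⇒ ddddbbbbKKbb   [K → b]
ddddbbbbKKbb ⇒ ddddbbbbbKbb   [K → b]
ddddbbbbbKbb ⇒ ddddbbbbbbbb   [K → b]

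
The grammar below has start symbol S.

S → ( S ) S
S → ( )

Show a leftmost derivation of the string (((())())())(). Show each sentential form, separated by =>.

S => (S)S => ((S)S)S => (((S)S)S)S => (((())S)S)S => (((())())S)S => (((())())())S => (((())())())()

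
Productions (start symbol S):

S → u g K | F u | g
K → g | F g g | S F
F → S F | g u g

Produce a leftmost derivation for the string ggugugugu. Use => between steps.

S => Fu => SFu => gFu => gSFu => gFuFu => gguguFu => ggugugugu

S => Fu   [S → F u]
Fu => SFu   [F → S F]
SFu => gFu   [S → g]
gFu => gSFu   [F → S F]
gSFu => gFuFu   [S → F u]
gFuFu => gguguFu   [F → g u g]
gguguFu => ggugugugu   [F → g u g]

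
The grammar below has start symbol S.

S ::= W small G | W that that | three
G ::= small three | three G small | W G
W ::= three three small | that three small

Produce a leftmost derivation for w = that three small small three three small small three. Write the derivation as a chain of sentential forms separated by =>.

S => W small G   [S ::= W small G]
W small G => that three small small G   [W ::= that three small]
that three small small G => that three small small W G   [G ::= W G]
that three small small W G => that three small small three three small G   [W ::= three three small]
that three small small three three small G => that three small small three three small small three   [G ::= small three]

S => W small G => that three small small G => that three small small W G => that three small small three three small G => that three small small three three small small three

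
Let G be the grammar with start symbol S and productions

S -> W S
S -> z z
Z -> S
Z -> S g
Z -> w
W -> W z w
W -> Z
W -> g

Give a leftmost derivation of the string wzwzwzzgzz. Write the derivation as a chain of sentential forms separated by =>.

S => WS   [S -> W S]
WS => ZS   [W -> Z]
ZS => SgS   [Z -> S g]
SgS => WSgS   [S -> W S]
WSgS => WzwSgS   [W -> W z w]
WzwSgS => WzwzwSgS   [W -> W z w]
WzwzwSgS => ZzwzwSgS   [W -> Z]
ZzwzwSgS => wzwzwSgS   [Z -> w]
wzwzwSgS => wzwzwzzgS   [S -> z z]
wzwzwzzgS => wzwzwzzgzz   [S -> z z]

S => WS => ZS => SgS => WSgS => WzwSgS => WzwzwSgS => ZzwzwSgS => wzwzwSgS => wzwzwzzgS => wzwzwzzgzz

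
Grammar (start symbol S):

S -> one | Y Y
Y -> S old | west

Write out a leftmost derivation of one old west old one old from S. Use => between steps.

S => Y Y => S old Y => Y Y old Y => S old Y old Y => one old Y old Y => one old west old Y => one old west old S old => one old west old one old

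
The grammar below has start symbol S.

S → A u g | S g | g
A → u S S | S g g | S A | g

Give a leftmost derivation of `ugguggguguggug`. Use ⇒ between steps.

S ⇒ Aug   [S → A u g]
Aug ⇒ SAug   [A → S A]
SAug ⇒ SgAug   [S → S g]
SgAug ⇒ SggAug   [S → S g]
SggAug ⇒ AugggAug   [S → A u g]
AugggAug ⇒ uSSugggAug   [A → u S S]
uSSugggAug ⇒ ugSugggAug   [S → g]
ugSugggAug ⇒ uggugggAug   [S → g]
uggugggAug ⇒ ugguggguSSug   [A → u S S]
ugguggguSSug ⇒ ugguggguAugSug   [S → A u g]
ugguggguAugSug ⇒ uggugggugugSug   [A → g]
uggugggugugSug ⇒ ugguggguguggug   [S → g]

S⇒Aug⇒SAug⇒SgAug⇒SggAug⇒AugggAug⇒uSSugggAug⇒ugSugggAug⇒uggugggAug⇒ugguggguSSug⇒ugguggguAugSug⇒uggugggugugSug⇒ugguggguguggug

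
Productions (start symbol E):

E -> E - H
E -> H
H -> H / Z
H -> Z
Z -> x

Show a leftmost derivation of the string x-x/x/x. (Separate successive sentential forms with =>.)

E => E-H   [E -> E - H]
E-H => H-H   [E -> H]
H-H => Z-H   [H -> Z]
Z-H => x-H   [Z -> x]
x-H => x-H/Z   [H -> H / Z]
x-H/Z => x-H/Z/Z   [H -> H / Z]
x-H/Z/Z => x-Z/Z/Z   [H -> Z]
x-Z/Z/Z => x-x/Z/Z   [Z -> x]
x-x/Z/Z => x-x/x/Z   [Z -> x]
x-x/x/Z => x-x/x/x   [Z -> x]

E => E-H => H-H => Z-H => x-H => x-H/Z => x-H/Z/Z => x-Z/Z/Z => x-x/Z/Z => x-x/x/Z => x-x/x/x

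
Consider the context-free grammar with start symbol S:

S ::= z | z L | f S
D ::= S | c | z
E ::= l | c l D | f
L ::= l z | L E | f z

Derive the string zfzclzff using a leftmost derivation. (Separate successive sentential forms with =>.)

S => zL => zLE => zLEE => zLEEE => zfzEEE => zfzclDEE => zfzclzEE => zfzclzfE => zfzclzff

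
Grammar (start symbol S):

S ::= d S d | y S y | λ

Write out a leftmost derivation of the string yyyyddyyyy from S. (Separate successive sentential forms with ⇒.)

S ⇒ ySy ⇒ yySyy ⇒ yyySyyy ⇒ yyyySyyyy ⇒ yyyydSdyyyy ⇒ yyyyddyyyy

S ⇒ ySy   [S ::= y S y]
ySy ⇒ yySyy   [S ::= y S y]
yySyy ⇒ yyySyyy   [S ::= y S y]
yyySyyy ⇒ yyyySyyyy   [S ::= y S y]
yyyySyyyy ⇒ yyyydSdyyyy   [S ::= d S d]
yyyydSdyyyy ⇒ yyyyddyyyy   [S ::= λ]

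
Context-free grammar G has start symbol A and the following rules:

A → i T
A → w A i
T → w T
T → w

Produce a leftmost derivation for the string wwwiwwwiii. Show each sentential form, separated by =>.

A => wAi   [A → w A i]
wAi => wwAii   [A → w A i]
wwAii => wwwAiii   [A → w A i]
wwwAiii => wwwiTiii   [A → i T]
wwwiTiii => wwwiwTiii   [T → w T]
wwwiwTiii => wwwiwwTiii   [T → w T]
wwwiwwTiii => wwwiwwwiii   [T → w]

A => wAi => wwAii => wwwAiii => wwwiTiii => wwwiwTiii => wwwiwwTiii => wwwiwwwiii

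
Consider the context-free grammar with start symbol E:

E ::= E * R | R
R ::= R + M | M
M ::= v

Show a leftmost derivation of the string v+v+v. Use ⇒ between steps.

E⇒R⇒R+M⇒R+M+M⇒M+M+M⇒v+M+M⇒v+v+M⇒v+v+v

E ⇒ R   [E ::= R]
R ⇒ R+M   [R ::= R + M]
R+M ⇒ R+M+M   [R ::= R + M]
R+M+M ⇒ M+M+M   [R ::= M]
M+M+M ⇒ v+M+M   [M ::= v]
v+M+M ⇒ v+v+M   [M ::= v]
v+v+M ⇒ v+v+v   [M ::= v]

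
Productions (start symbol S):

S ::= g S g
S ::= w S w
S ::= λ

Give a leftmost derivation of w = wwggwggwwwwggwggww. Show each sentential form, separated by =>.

S => wSw => wwSww => wwgSgww => wwggSggww => wwggwSwggww => wwggwgSgwggww => wwggwggSggwggww => wwggwggwSwggwggww => wwggwggwwSwwggwggww => wwggwggwwwwggwggww

S => wSw   [S ::= w S w]
wSw => wwSww   [S ::= w S w]
wwSww => wwgSgww   [S ::= g S g]
wwgSgww => wwggSggww   [S ::= g S g]
wwggSggww => wwggwSwggww   [S ::= w S w]
wwggwSwggww => wwggwgSgwggww   [S ::= g S g]
wwggwgSgwggww => wwggwggSggwggww   [S ::= g S g]
wwggwggSggwggww => wwggwggwSwggwggww   [S ::= w S w]
wwggwggwSwggwggww => wwggwggwwSwwggwggww   [S ::= w S w]
wwggwggwwSwwggwggww => wwggwggwwwwggwggww   [S ::= λ]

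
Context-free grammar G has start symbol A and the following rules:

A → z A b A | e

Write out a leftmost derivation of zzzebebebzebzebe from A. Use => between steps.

A => zAbA => zzAbAbA => zzzAbAbAbA => zzzebAbAbA => zzzebebAbA => zzzebebebA => zzzebebebzAbA => zzzebebebzebA => zzzebebebzebzAbA => zzzebebebzebzebA => zzzebebebzebzebe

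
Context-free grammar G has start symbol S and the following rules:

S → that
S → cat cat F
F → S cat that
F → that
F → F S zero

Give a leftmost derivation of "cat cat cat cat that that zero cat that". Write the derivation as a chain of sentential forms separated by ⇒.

S ⇒ cat cat F ⇒ cat cat S cat that ⇒ cat cat cat cat F cat that ⇒ cat cat cat cat F S zero cat that ⇒ cat cat cat cat that S zero cat that ⇒ cat cat cat cat that that zero cat that

S ⇒ cat cat F   [S → cat cat F]
cat cat F ⇒ cat cat S cat that   [F → S cat that]
cat cat S cat that ⇒ cat cat cat cat F cat that   [S → cat cat F]
cat cat cat cat F cat that ⇒ cat cat cat cat F S zero cat that   [F → F S zero]
cat cat cat cat F S zero cat that ⇒ cat cat cat cat that S zero cat that   [F → that]
cat cat cat cat that S zero cat that ⇒ cat cat cat cat that that zero cat that   [S → that]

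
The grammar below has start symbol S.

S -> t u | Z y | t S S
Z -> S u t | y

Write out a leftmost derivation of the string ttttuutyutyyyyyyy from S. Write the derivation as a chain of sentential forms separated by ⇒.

S ⇒ tSS   [S -> t S S]
tSS ⇒ ttSSS   [S -> t S S]
ttSSS ⇒ tttSSSS   [S -> t S S]
tttSSSS ⇒ tttZySSS   [S -> Z y]
tttZySSS ⇒ tttSutySSS   [Z -> S u t]
tttSutySSS ⇒ tttZyutySSS   [S -> Z y]
tttZyutySSS ⇒ tttSutyutySSS   [Z -> S u t]
tttSutyutySSS ⇒ ttttuutyutySSS   [S -> t u]
ttttuutyutySSS ⇒ ttttuutyutyZySS   [S -> Z y]
ttttuutyutyZySS ⇒ ttttuutyutyyySS   [Z -> y]
ttttuutyutyyySS ⇒ ttttuutyutyyyZyS   [S -> Z y]
ttttuutyutyyyZyS ⇒ ttttuutyutyyyyyS   [Z -> y]
ttttuutyutyyyyyS ⇒ ttttuutyutyyyyyZy   [S -> Z y]
ttttuutyutyyyyyZy ⇒ ttttuutyutyyyyyyy   [Z -> y]

S ⇒ tSS ⇒ ttSSS ⇒ tttSSSS ⇒ tttZySSS ⇒ tttSutySSS ⇒ tttZyutySSS ⇒ tttSutyutySSS ⇒ ttttuutyutySSS ⇒ ttttuutyutyZySS ⇒ ttttuutyutyyySS ⇒ ttttuutyutyyyZyS ⇒ ttttuutyutyyyyyS ⇒ ttttuutyutyyyyyZy ⇒ ttttuutyutyyyyyyy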